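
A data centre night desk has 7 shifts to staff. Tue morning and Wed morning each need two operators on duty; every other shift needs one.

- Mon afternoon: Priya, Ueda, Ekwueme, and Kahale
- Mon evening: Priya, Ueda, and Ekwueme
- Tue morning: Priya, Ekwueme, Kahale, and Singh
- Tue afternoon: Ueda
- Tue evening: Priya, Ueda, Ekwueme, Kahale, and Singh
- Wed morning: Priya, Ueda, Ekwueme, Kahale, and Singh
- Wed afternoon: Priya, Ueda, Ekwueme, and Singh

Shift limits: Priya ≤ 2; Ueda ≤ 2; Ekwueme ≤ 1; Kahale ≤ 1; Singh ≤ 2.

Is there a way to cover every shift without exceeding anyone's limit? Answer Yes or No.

No

Total capacity is 2+2+1+1+2 = 8 but 9 worker-slots are needed — infeasible.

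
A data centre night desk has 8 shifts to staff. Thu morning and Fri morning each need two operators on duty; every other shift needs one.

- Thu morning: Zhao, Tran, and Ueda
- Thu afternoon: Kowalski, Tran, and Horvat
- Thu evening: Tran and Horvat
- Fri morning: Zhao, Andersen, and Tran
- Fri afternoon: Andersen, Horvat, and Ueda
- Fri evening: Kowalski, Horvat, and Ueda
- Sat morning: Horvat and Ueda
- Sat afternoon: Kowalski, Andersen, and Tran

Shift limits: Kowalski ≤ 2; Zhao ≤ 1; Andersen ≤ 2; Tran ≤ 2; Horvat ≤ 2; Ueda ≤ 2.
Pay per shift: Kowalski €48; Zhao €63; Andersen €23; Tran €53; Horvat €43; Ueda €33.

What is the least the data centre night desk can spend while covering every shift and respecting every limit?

€400

Picking the cheapest available operator for each shift independently would cost €360, but that ignores the shift limits.
An optimal schedule: Thu morning→Ueda+Tran, Thu afternoon→Horvat, Thu evening→Horvat, Fri morning→Andersen+Tran, Fri afternoon→Andersen, Fri evening→Kowalski, Sat morning→Ueda, Sat afternoon→Kowalski.
Total: 33 + 53 + 43 + 43 + 23 + 53 + 23 + 48 + 33 + 48 = €400.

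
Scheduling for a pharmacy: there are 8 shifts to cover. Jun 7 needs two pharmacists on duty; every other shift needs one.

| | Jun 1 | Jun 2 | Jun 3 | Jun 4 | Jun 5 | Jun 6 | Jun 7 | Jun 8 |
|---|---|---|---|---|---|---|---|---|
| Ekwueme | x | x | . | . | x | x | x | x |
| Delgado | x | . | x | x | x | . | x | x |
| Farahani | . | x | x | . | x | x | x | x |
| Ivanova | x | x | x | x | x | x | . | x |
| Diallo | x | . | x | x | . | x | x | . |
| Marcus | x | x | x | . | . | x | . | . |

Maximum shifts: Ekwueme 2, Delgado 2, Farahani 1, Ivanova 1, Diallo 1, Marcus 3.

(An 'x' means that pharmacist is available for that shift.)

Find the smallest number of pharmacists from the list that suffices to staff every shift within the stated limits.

9 slots to fill and no one can take more than 3, so at least ⌈9/3⌉ = 3 pharmacists are needed.
Any 4 pharmacists together have capacity at most 3+2+2+1 = 8 < 9 slots, so 4 can never suffice.
Ekwueme, Delgado, Farahani, Ivanova, and Marcus alone can cover everything: Jun 1→Ekwueme, Jun 2→Marcus, Jun 3→Marcus, Jun 4→Delgado, Jun 5→Farahani, Jun 6→Marcus, Jun 7→Ekwueme+Delgado, Jun 8→Ivanova.

5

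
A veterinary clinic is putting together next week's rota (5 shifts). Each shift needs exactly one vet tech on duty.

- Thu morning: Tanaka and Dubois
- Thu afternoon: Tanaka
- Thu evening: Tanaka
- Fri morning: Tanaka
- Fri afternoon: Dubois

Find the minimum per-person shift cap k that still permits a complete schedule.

With 2 vet techs and 5 worker-slots to fill, someone must work at least ⌈5/2⌉ = 3 shifts, so k ≥ 3.
k = 3 works: Thu morning→Dubois, Thu afternoon→Tanaka, Thu evening→Tanaka, Fri morning→Tanaka, Fri afternoon→Dubois.
Loads: Tanaka 3, Dubois 2 — all ≤ 3.

3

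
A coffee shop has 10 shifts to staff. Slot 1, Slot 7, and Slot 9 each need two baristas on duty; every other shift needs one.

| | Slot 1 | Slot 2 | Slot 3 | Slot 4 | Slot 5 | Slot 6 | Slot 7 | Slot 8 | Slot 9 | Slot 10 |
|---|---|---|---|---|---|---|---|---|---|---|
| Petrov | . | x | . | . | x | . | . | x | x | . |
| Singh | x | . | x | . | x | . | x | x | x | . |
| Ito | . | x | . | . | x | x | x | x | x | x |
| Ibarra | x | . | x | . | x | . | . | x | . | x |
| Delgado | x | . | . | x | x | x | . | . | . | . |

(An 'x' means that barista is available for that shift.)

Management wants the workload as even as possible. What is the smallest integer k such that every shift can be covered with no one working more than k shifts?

3

With 5 baristas and 13 worker-slots to fill, someone must work at least ⌈13/5⌉ = 3 shifts, so k ≥ 3.
k = 3 works: Slot 1→Ibarra+Delgado, Slot 2→Petrov, Slot 3→Singh, Slot 4→Delgado, Slot 5→Ibarra, Slot 6→Ito, Slot 7→Singh+Ito, Slot 8→Petrov, Slot 9→Petrov+Singh, Slot 10→Ito.
Loads: Petrov 3, Singh 3, Ito 3, Ibarra 2, Delgado 2 — all ≤ 3.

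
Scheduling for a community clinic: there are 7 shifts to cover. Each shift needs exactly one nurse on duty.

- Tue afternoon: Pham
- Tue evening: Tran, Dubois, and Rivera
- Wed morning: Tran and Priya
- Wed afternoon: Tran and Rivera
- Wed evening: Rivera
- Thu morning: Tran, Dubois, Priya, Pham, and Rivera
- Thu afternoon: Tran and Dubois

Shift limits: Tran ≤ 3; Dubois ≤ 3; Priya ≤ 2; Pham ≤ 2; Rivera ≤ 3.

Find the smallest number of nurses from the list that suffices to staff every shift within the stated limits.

3

7 slots to fill and no one can take more than 3, so at least ⌈7/3⌉ = 3 nurses are needed.
Tran, Pham, and Rivera alone can cover everything: Tue afternoon→Pham, Tue evening→Tran, Wed morning→Tran, Wed afternoon→Rivera, Wed evening→Rivera, Thu morning→Pham, Thu afternoon→Tran.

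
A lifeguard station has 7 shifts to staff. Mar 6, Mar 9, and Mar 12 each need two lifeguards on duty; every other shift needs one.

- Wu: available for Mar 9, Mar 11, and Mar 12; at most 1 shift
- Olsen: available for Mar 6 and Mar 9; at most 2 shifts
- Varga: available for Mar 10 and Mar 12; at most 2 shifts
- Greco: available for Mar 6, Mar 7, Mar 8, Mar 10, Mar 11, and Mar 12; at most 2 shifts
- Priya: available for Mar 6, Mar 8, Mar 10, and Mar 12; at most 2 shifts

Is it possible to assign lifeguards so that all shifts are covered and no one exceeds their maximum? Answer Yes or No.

No

Total capacity is 1+2+2+2+2 = 9 but 10 worker-slots are needed — infeasible.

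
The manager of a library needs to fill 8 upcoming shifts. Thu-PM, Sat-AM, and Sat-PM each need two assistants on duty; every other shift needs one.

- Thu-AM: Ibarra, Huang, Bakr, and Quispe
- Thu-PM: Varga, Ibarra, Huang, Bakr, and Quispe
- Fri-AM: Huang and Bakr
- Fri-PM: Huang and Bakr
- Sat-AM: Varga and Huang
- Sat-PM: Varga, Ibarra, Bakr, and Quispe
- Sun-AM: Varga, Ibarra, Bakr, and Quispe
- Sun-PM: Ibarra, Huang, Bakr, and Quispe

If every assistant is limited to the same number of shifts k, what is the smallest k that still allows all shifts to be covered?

3

With 5 assistants and 11 worker-slots to fill, someone must work at least ⌈11/5⌉ = 3 shifts, so k ≥ 3.
k = 3 works: Thu-AM→Ibarra, Thu-PM→Bakr+Quispe, Fri-AM→Huang, Fri-PM→Huang, Sat-AM→Varga+Huang, Sat-PM→Varga+Ibarra, Sun-AM→Varga, Sun-PM→Ibarra.
Loads: Varga 3, Ibarra 3, Huang 3, Bakr 1, Quispe 1 — all ≤ 3.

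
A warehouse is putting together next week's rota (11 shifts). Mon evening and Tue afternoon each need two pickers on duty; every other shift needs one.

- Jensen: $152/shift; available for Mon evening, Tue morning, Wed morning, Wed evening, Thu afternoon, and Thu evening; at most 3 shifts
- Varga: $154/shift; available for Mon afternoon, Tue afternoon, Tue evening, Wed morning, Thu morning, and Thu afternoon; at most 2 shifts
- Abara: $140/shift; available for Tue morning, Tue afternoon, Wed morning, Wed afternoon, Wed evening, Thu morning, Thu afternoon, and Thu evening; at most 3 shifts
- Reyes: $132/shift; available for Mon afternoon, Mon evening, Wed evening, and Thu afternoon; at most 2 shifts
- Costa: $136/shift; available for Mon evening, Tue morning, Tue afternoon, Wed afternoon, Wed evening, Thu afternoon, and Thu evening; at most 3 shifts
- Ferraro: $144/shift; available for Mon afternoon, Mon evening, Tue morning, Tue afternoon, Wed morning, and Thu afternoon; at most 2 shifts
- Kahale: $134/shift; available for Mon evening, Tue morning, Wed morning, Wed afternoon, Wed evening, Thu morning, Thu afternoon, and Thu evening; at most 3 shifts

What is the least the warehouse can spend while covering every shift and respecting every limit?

$1792

Tue evening can only be covered by Varga, so that assignment is forced.
Picking the cheapest available picker for each shift independently would cost $1762, but that ignores the shift limits.
An optimal schedule: Mon afternoon→Reyes, Mon evening→Costa+Ferraro, Tue morning→Costa, Tue afternoon→Costa+Abara, Tue evening→Varga, Wed morning→Abara, Wed afternoon→Kahale, Wed evening→Reyes, Thu morning→Kahale, Thu afternoon→Abara, Thu evening→Kahale.
Total: 132 + 136 + 144 + 136 + 136 + 140 + 154 + 140 + 134 + 132 + 134 + 140 + 134 = $1792.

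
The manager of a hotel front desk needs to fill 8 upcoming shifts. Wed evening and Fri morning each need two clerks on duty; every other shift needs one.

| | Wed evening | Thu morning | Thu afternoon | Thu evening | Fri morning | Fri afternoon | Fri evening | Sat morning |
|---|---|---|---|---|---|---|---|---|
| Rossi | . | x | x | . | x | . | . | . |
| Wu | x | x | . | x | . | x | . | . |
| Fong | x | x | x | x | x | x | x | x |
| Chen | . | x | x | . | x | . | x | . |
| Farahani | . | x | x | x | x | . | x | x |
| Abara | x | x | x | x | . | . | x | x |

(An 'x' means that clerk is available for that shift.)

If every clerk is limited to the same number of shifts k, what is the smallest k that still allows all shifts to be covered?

2

With 6 clerks and 10 worker-slots to fill, someone must work at least ⌈10/6⌉ = 2 shifts, so k ≥ 2.
k = 2 works: Wed evening→Wu+Fong, Thu morning→Rossi, Thu afternoon→Rossi, Thu evening→Farahani, Fri morning→Chen+Farahani, Fri afternoon→Wu, Fri evening→Chen, Sat morning→Fong.
Loads: Rossi 2, Wu 2, Fong 2, Chen 2, Farahani 2, Abara 0 — all ≤ 2.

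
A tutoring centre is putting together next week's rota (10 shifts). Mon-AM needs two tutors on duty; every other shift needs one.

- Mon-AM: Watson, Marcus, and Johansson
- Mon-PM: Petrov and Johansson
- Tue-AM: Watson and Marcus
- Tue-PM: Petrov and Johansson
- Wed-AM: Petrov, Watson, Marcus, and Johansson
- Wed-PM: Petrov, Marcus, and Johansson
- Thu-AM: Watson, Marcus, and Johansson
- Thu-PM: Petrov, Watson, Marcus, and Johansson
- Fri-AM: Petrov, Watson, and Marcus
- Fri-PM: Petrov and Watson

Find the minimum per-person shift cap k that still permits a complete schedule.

3

With 4 tutors and 11 worker-slots to fill, someone must work at least ⌈11/4⌉ = 3 shifts, so k ≥ 3.
k = 3 works: Mon-AM→Watson+Marcus, Mon-PM→Petrov, Tue-AM→Watson, Tue-PM→Petrov, Wed-AM→Johansson, Wed-PM→Marcus, Thu-AM→Watson, Thu-PM→Johansson, Fri-AM→Marcus, Fri-PM→Petrov.
Loads: Petrov 3, Watson 3, Marcus 3, Johansson 2 — all ≤ 3.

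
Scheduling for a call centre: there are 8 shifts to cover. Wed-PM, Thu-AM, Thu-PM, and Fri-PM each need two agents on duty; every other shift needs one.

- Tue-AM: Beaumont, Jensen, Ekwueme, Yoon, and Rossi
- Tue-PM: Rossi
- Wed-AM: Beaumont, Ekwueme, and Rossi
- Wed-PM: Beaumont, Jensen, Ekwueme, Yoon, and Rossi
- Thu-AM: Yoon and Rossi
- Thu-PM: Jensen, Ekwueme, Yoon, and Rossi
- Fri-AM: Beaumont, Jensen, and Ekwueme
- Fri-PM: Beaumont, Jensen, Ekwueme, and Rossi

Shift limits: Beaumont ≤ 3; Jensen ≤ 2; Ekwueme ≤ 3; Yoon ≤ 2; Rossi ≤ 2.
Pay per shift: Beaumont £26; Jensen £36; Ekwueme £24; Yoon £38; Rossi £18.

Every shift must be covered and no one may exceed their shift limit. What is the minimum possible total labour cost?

Tue-PM can only be covered by Rossi, so that assignment is forced.
Thu-AM can only be covered by Yoon and Rossi, so that assignment is forced.
Picking the cheapest available agent for each shift independently would cost £260, but that ignores the shift limits.
An optimal schedule: Tue-AM→Beaumont, Tue-PM→Rossi, Wed-AM→Beaumont, Wed-PM→Ekwueme+Yoon, Thu-AM→Yoon+Rossi, Thu-PM→Jensen+Ekwueme, Fri-AM→Beaumont, Fri-PM→Jensen+Ekwueme.
Total: 26 + 18 + 26 + 24 + 38 + 38 + 18 + 36 + 24 + 26 + 36 + 24 = £334.

£334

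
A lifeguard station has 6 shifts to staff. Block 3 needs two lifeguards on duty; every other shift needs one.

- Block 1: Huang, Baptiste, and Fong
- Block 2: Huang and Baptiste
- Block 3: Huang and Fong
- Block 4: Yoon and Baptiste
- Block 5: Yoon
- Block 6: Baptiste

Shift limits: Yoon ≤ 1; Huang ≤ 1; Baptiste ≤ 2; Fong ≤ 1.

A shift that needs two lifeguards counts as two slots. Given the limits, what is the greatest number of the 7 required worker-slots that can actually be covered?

Total capacity across all lifeguards is 1+1+2+1 = 5, and 7 slots are needed, so at most 5 can be filled.
An assignment achieving 5: Block 2→Huang, Block 3→Fong, Block 4→Baptiste, Block 5→Yoon, Block 6→Baptiste.
Loads: Yoon 1/1, Huang 1/1, Baptiste 2/2, Fong 1/1.

5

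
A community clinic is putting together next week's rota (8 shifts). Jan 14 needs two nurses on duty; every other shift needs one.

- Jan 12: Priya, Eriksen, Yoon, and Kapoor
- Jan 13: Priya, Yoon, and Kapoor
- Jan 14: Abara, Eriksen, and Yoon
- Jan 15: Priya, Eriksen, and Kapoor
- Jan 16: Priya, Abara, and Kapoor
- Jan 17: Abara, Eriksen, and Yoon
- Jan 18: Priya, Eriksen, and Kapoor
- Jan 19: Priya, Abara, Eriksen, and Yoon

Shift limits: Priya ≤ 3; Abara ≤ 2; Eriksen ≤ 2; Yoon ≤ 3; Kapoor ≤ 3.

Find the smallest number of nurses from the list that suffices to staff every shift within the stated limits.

9 slots to fill and no one can take more than 3, so at least ⌈9/3⌉ = 3 nurses are needed.
No set of 3 nurses can cover every shift (each such set leaves at least one shift with no one available or exceeds a cap).
Priya, Abara, Eriksen, and Yoon alone can cover everything: Jan 12→Eriksen, Jan 13→Priya, Jan 14→Abara+Yoon, Jan 15→Priya, Jan 16→Priya, Jan 17→Abara, Jan 18→Eriksen, Jan 19→Yoon.

4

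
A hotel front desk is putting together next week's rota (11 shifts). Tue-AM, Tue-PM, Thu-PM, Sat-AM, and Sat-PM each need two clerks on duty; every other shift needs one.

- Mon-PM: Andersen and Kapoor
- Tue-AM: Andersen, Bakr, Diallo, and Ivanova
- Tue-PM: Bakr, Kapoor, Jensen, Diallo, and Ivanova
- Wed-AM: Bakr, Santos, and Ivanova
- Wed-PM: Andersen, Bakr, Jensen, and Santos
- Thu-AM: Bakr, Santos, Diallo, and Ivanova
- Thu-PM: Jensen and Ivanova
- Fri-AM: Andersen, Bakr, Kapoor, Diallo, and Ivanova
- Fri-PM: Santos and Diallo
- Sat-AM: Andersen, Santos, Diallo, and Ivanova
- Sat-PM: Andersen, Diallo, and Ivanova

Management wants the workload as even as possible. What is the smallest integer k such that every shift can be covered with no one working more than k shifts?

3

With 7 clerks and 16 worker-slots to fill, someone must work at least ⌈16/7⌉ = 3 shifts, so k ≥ 3.
k = 3 works: Mon-PM→Andersen, Tue-AM→Diallo+Ivanova, Tue-PM→Kapoor+Jensen, Wed-AM→Bakr, Wed-PM→Andersen, Thu-AM→Bakr, Thu-PM→Jensen+Ivanova, Fri-AM→Bakr, Fri-PM→Santos, Sat-AM→Santos+Diallo, Sat-PM→Andersen+Diallo.
Loads: Andersen 3, Bakr 3, Kapoor 1, Jensen 2, Santos 2, Diallo 3, Ivanova 2 — all ≤ 3.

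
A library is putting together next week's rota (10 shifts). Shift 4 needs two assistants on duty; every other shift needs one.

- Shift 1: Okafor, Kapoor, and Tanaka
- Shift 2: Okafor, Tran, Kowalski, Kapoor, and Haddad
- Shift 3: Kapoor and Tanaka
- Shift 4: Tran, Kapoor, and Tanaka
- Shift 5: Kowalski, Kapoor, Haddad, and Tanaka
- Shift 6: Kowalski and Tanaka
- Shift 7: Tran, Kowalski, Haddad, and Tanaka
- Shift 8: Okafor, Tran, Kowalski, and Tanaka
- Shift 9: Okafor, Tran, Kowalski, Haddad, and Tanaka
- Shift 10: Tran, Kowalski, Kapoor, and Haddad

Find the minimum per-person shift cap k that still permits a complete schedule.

With 6 assistants and 11 worker-slots to fill, someone must work at least ⌈11/6⌉ = 2 shifts, so k ≥ 2.
k = 2 works: Shift 1→Okafor, Shift 2→Haddad, Shift 3→Kapoor, Shift 4→Tran+Kapoor, Shift 5→Kowalski, Shift 6→Kowalski, Shift 7→Tran, Shift 8→Okafor, Shift 9→Tanaka, Shift 10→Haddad.
Loads: Okafor 2, Tran 2, Kowalski 2, Kapoor 2, Haddad 2, Tanaka 1 — all ≤ 2.

2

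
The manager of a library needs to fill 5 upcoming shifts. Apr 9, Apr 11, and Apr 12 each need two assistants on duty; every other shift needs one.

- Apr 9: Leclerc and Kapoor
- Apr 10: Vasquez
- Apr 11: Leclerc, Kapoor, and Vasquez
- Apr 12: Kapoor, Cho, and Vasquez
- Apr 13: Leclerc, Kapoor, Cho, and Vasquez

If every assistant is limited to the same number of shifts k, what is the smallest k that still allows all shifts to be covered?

With 4 assistants and 8 worker-slots to fill, someone must work at least ⌈8/4⌉ = 2 shifts, so k ≥ 2.
k = 2 works: Apr 9→Leclerc+Kapoor, Apr 10→Vasquez, Apr 11→Leclerc+Kapoor, Apr 12→Cho+Vasquez, Apr 13→Cho.
Loads: Leclerc 2, Kapoor 2, Cho 2, Vasquez 2 — all ≤ 2.

2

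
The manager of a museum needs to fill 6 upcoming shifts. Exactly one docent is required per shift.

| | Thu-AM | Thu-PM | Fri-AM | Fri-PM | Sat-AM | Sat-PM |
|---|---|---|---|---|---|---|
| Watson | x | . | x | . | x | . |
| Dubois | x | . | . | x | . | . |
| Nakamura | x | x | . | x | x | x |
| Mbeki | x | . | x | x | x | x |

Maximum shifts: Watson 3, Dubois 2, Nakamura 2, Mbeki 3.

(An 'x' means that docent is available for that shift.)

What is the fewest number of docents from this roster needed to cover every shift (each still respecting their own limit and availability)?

3

6 slots to fill and no one can take more than 3, so at least ⌈6/3⌉ = 2 docents are needed.
No set of 2 docents can cover every shift (each such set leaves at least one shift with no one available or exceeds a cap).
Watson, Dubois, and Nakamura alone can cover everything: Thu-AM→Watson, Thu-PM→Nakamura, Fri-AM→Watson, Fri-PM→Dubois, Sat-AM→Watson, Sat-PM→Nakamura.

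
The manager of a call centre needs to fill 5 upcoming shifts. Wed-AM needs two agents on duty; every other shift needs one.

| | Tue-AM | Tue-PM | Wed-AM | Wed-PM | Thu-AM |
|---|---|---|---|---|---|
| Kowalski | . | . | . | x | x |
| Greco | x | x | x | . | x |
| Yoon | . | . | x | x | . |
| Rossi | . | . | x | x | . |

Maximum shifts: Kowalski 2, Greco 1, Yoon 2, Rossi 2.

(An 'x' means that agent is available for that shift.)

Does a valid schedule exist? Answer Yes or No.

No

Total capacity is 7 and 6 slots are needed, so capacity alone doesn't rule it out.
Shifts {Tue-AM, Tue-PM} need 2 worker-slots in total, but the agents available for any of those shifts (Greco) can supply at most 1 among them. So no valid schedule exists.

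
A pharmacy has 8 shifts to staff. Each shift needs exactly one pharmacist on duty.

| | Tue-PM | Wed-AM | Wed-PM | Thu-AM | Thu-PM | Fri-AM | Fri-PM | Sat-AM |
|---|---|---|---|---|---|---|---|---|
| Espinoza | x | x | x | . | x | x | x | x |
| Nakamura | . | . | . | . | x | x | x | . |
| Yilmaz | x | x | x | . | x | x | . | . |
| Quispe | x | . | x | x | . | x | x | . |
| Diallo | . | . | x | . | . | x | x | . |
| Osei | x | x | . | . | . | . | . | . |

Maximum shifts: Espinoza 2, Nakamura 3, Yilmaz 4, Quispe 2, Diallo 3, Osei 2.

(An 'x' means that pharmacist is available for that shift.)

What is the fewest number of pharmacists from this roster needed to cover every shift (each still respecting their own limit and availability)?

3

8 slots to fill and no one can take more than 4, so at least ⌈8/4⌉ = 2 pharmacists are needed.
Any 2 pharmacists together have capacity at most 4+3 = 7 < 8 slots, so 2 can never suffice.
Espinoza, Yilmaz, and Quispe alone can cover everything: Tue-PM→Yilmaz, Wed-AM→Espinoza, Wed-PM→Yilmaz, Thu-AM→Quispe, Thu-PM→Yilmaz, Fri-AM→Yilmaz, Fri-PM→Quispe, Sat-AM→Espinoza.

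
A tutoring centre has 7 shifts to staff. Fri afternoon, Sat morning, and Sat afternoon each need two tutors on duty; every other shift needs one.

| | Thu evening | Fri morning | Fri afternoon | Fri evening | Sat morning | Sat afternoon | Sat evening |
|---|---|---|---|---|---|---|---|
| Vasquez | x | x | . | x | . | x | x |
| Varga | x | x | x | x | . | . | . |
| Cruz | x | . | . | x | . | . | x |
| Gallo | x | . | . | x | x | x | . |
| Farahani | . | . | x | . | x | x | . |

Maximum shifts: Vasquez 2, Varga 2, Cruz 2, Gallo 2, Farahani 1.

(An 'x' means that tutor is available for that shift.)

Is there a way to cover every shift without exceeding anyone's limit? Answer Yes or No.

No

Shifts {Fri afternoon, Sat morning} need 4 worker-slots in total, but the tutors available for any of those shifts (Varga, Gallo, and Farahani) can supply at most 3 among them. So no valid schedule exists.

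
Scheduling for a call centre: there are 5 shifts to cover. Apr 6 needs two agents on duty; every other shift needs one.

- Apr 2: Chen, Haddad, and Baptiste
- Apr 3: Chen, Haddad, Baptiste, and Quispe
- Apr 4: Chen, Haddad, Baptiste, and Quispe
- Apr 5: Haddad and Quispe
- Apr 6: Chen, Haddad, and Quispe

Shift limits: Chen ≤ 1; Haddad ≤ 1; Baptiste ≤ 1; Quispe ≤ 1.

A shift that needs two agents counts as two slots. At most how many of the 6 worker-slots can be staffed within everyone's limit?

Total capacity across all agents is 1+1+1+1 = 4, and 6 slots are needed, so at most 4 can be filled.
An assignment achieving 4: Apr 2→Chen, Apr 3→Baptiste, Apr 5→Haddad, Apr 6→Quispe.
Loads: Chen 1/1, Haddad 1/1, Baptiste 1/1, Quispe 1/1.

4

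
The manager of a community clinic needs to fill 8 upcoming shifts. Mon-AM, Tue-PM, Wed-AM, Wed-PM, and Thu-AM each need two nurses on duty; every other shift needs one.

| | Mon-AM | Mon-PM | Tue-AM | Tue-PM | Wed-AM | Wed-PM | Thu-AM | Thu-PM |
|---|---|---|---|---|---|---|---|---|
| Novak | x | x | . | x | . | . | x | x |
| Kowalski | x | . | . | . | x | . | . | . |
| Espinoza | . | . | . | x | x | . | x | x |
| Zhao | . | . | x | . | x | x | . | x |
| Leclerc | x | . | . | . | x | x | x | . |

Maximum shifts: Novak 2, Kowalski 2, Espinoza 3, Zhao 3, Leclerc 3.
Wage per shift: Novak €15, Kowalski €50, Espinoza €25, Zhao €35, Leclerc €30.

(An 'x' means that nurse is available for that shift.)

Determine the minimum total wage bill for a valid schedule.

Mon-PM can only be covered by Novak, so that assignment is forced.
Tue-AM can only be covered by Zhao, so that assignment is forced.
Tue-PM can only be covered by Novak and Espinoza, so that assignment is forced.
Picking the cheapest available nurse for each shift independently would cost €310, but that ignores the shift limits.
An optimal schedule: Mon-AM→Kowalski+Leclerc, Mon-PM→Novak, Tue-AM→Zhao, Tue-PM→Novak+Espinoza, Wed-AM→Kowalski+Zhao, Wed-PM→Zhao+Leclerc, Thu-AM→Espinoza+Leclerc, Thu-PM→Espinoza.
Total: 50 + 30 + 15 + 35 + 15 + 25 + 50 + 35 + 35 + 30 + 25 + 30 + 25 = €400.

€400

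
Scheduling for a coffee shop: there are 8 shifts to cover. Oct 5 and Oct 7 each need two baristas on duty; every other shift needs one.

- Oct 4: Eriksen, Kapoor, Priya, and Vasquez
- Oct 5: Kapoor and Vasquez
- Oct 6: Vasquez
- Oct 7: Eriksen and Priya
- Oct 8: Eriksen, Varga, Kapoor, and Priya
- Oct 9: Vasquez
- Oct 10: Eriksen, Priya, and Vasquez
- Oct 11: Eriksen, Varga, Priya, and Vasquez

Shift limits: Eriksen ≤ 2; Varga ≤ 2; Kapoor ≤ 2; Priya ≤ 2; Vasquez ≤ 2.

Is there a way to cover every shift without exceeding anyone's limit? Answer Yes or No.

Total capacity is 10 and 10 slots are needed, so capacity alone doesn't rule it out.
Shifts {Oct 5, Oct 6, Oct 9} need 4 worker-slots in total, but the baristas available for any of those shifts (Kapoor and Vasquez) can supply at most 3 among them. So no valid schedule exists.

No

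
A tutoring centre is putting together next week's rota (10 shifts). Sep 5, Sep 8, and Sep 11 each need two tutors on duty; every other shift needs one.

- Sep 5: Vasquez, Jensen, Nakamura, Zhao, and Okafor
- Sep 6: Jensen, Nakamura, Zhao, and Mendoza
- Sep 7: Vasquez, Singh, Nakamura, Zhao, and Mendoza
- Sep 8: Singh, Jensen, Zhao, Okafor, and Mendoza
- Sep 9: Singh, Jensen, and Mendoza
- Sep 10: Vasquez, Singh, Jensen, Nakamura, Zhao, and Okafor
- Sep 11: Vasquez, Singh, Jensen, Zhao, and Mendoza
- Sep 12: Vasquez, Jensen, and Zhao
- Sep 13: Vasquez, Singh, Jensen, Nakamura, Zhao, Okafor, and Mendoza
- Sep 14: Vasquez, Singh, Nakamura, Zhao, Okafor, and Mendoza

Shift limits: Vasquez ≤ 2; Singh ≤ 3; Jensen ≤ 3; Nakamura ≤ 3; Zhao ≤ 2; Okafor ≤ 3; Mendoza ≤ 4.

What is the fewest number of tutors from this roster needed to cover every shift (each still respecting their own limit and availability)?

13 slots to fill and no one can take more than 4, so at least ⌈13/4⌉ = 4 tutors are needed.
Singh, Jensen, Nakamura, and Mendoza alone can cover everything: Sep 5→Jensen+Nakamura, Sep 6→Jensen, Sep 7→Singh, Sep 8→Singh+Mendoza, Sep 9→Mendoza, Sep 10→Nakamura, Sep 11→Singh+Mendoza, Sep 12→Jensen, Sep 13→Mendoza, Sep 14→Nakamura.

4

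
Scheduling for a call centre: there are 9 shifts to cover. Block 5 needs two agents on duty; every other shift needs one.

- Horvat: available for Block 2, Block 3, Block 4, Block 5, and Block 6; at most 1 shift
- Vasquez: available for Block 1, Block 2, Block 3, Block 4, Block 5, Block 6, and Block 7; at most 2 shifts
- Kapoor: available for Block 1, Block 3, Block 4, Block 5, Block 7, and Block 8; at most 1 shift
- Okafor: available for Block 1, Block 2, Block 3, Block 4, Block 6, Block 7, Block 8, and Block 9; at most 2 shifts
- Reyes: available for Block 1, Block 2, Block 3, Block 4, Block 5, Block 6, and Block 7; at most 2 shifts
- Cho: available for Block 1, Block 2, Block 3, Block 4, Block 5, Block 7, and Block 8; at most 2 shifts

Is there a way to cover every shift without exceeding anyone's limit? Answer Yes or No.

Yes

Block 9 can only be covered by Okafor, so that assignment is forced.
One valid schedule: Block 1→Vasquez, Block 2→Vasquez, Block 3→Reyes, Block 4→Cho, Block 5→Reyes+Cho, Block 6→Horvat, Block 7→Okafor, Block 8→Kapoor, Block 9→Okafor.
Loads: Horvat 1/1, Vasquez 2/2, Kapoor 1/1, Okafor 2/2, Reyes 2/2, Cho 2/2 — all within limits.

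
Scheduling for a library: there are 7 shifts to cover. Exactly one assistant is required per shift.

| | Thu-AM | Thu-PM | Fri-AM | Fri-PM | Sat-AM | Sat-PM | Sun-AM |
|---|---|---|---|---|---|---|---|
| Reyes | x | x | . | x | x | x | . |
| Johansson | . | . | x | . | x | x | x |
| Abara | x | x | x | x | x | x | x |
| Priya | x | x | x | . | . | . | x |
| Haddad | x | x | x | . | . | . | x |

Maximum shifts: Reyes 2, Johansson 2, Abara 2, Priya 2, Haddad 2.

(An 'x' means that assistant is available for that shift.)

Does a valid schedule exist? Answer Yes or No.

Yes

One valid schedule: Thu-AM→Abara, Thu-PM→Abara, Fri-AM→Johansson, Fri-PM→Reyes, Sat-AM→Reyes, Sat-PM→Johansson, Sun-AM→Priya.
Loads: Reyes 2/2, Johansson 2/2, Abara 2/2, Priya 1/2, Haddad 0/2 — all within limits.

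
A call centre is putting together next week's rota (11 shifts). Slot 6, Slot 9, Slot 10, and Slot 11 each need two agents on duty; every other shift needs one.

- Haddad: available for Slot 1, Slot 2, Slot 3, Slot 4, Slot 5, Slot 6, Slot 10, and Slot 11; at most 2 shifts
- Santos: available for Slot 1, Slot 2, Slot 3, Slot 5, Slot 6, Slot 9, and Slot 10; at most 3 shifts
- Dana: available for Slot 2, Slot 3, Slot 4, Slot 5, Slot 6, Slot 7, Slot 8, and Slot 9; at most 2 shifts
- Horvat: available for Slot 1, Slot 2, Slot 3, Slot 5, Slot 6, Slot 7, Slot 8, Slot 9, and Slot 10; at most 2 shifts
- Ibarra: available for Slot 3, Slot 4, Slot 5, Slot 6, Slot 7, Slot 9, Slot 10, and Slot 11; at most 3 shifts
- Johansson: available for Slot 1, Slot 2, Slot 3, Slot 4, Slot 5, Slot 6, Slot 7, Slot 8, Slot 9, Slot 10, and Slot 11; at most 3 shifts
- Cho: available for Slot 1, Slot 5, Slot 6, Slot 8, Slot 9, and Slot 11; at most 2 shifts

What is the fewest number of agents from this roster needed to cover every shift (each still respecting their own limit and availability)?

6

15 slots to fill and no one can take more than 3, so at least ⌈15/3⌉ = 5 agents are needed.
Any 5 agents together have capacity at most 3+3+3+2+2 = 13 < 15 slots, so 5 can never suffice.
Haddad, Santos, Dana, Horvat, Ibarra, and Johansson alone can cover everything: Slot 1→Haddad, Slot 2→Santos, Slot 3→Santos, Slot 4→Dana, Slot 5→Santos, Slot 6→Ibarra+Johansson, Slot 7→Horvat, Slot 8→Dana, Slot 9→Horvat+Johansson, Slot 10→Ibarra+Johansson, Slot 11→Haddad+Ibarra.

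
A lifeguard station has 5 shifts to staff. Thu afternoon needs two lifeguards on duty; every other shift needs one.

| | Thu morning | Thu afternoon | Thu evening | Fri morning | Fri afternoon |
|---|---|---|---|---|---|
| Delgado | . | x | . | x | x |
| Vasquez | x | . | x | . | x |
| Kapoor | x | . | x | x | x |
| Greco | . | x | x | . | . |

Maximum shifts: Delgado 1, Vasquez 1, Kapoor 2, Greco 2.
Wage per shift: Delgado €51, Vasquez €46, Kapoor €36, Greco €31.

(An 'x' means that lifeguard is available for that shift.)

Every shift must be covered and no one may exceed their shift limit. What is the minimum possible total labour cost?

Thu afternoon can only be covered by Delgado and Greco, so that assignment is forced.
Picking the cheapest available lifeguard for each shift independently would cost €221, but that ignores the shift limits.
An optimal schedule: Thu morning→Vasquez, Thu afternoon→Delgado+Greco, Thu evening→Greco, Fri morning→Kapoor, Fri afternoon→Kapoor.
Total: 46 + 51 + 31 + 31 + 36 + 36 = €231.

€231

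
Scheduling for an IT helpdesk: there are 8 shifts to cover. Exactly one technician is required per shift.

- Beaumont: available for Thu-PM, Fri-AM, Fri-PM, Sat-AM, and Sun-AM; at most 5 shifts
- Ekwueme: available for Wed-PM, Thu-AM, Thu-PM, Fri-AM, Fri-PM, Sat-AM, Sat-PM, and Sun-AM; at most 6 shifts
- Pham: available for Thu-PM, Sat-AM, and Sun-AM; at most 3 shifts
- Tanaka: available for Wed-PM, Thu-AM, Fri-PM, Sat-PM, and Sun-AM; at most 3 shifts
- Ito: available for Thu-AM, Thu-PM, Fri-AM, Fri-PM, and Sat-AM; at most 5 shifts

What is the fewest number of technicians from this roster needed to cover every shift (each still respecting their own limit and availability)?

8 slots to fill and no one can take more than 6, so at least ⌈8/6⌉ = 2 technicians are needed.
Beaumont and Ekwueme alone can cover everything: Wed-PM→Ekwueme, Thu-AM→Ekwueme, Thu-PM→Beaumont, Fri-AM→Beaumont, Fri-PM→Beaumont, Sat-AM→Beaumont, Sat-PM→Ekwueme, Sun-AM→Beaumont.

2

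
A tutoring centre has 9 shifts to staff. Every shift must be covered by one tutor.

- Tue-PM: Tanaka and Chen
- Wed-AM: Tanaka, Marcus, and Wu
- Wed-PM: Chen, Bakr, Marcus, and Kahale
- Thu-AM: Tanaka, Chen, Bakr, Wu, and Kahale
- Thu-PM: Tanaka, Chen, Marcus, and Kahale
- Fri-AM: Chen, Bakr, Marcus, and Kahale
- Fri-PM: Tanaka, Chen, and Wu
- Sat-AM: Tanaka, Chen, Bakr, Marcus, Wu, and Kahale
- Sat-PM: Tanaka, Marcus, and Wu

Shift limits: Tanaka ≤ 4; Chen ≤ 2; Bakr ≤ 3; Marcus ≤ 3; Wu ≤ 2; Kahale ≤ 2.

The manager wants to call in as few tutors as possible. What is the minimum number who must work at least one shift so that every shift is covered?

9 slots to fill and no one can take more than 4, so at least ⌈9/4⌉ = 3 tutors are needed.
Tanaka, Chen, and Bakr alone can cover everything: Tue-PM→Tanaka, Wed-AM→Tanaka, Wed-PM→Chen, Thu-AM→Bakr, Thu-PM→Tanaka, Fri-AM→Bakr, Fri-PM→Chen, Sat-AM→Bakr, Sat-PM→Tanaka.

3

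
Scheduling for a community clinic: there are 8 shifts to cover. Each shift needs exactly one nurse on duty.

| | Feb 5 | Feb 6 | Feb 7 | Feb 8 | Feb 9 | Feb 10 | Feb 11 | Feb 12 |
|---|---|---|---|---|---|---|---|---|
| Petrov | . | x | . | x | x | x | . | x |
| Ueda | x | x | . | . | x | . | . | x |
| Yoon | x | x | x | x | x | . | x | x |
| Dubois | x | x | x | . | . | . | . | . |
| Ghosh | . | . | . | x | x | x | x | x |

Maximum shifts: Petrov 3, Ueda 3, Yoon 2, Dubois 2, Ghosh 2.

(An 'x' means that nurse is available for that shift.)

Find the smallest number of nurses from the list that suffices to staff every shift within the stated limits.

8 slots to fill and no one can take more than 3, so at least ⌈8/3⌉ = 3 nurses are needed.
Petrov, Ueda, and Yoon alone can cover everything: Feb 5→Ueda, Feb 6→Petrov, Feb 7→Yoon, Feb 8→Petrov, Feb 9→Ueda, Feb 10→Petrov, Feb 11→Yoon, Feb 12→Ueda.

3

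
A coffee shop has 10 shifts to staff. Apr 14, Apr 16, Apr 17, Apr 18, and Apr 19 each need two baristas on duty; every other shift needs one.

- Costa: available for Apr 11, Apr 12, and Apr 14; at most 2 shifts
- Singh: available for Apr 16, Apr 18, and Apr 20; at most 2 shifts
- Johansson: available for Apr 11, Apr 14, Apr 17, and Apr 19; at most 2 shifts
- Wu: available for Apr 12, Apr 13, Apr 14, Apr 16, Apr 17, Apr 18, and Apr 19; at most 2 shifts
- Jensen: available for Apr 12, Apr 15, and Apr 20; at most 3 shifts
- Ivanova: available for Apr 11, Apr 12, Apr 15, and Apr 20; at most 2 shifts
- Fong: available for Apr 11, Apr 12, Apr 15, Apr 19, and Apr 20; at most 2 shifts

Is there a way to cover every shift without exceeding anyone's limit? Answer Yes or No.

Total capacity is 15 and 15 slots are needed, so capacity alone doesn't rule it out.
Shifts {Apr 13, Apr 16, Apr 17} need 5 worker-slots in total, but the baristas available for any of those shifts (Singh, Johansson, and Wu) can supply at most 4 among them. So no valid schedule exists.

No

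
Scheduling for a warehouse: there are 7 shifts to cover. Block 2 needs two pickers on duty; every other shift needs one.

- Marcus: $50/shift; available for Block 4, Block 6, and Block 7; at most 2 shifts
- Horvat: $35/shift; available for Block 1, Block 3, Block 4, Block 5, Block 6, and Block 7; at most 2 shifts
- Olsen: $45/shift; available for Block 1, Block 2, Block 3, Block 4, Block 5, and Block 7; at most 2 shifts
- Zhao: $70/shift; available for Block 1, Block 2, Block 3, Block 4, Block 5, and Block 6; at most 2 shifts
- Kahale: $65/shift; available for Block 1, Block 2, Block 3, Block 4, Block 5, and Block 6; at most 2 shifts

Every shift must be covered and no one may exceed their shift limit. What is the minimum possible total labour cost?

$390

Picking the cheapest available picker for each shift independently would cost $320, but that ignores the shift limits.
An optimal schedule: Block 1→Horvat, Block 2→Olsen+Kahale, Block 3→Olsen, Block 4→Marcus, Block 5→Kahale, Block 6→Marcus, Block 7→Horvat.
Total: 35 + 45 + 65 + 45 + 50 + 65 + 50 + 35 = $390.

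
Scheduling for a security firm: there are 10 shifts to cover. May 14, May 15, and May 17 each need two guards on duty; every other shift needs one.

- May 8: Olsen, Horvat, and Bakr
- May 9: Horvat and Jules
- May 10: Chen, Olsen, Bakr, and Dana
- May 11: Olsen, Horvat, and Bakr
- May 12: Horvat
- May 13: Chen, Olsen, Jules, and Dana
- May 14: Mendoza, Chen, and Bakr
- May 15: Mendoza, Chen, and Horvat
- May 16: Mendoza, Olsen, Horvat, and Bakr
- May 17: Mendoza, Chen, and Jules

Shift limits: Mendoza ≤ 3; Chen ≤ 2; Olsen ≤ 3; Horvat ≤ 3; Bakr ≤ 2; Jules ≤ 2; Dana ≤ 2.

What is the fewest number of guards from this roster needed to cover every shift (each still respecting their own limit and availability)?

13 slots to fill and no one can take more than 3, so at least ⌈13/3⌉ = 5 guards are needed.
Mendoza, Chen, Olsen, Horvat, and Bakr alone can cover everything: May 8→Olsen, May 9→Horvat, May 10→Olsen, May 11→Olsen, May 12→Horvat, May 13→Chen, May 14→Mendoza+Bakr, May 15→Mendoza+Horvat, May 16→Bakr, May 17→Mendoza+Chen.

5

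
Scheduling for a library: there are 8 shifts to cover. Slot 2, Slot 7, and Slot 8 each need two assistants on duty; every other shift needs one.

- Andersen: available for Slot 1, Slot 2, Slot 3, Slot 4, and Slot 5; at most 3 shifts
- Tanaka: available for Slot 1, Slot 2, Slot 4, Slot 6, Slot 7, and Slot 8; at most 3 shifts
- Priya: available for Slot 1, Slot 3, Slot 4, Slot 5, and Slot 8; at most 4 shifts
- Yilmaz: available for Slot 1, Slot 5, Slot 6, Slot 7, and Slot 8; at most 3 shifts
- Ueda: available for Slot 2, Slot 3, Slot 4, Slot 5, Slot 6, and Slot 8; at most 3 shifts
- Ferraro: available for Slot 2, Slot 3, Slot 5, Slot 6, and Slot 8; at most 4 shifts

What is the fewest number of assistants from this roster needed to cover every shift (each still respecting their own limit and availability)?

11 slots to fill and no one can take more than 4, so at least ⌈11/4⌉ = 3 assistants are needed.
No set of 3 assistants can cover every shift (each such set leaves at least one shift with no one available or exceeds a cap).
Andersen, Tanaka, Priya, and Yilmaz alone can cover everything: Slot 1→Priya, Slot 2→Andersen+Tanaka, Slot 3→Andersen, Slot 4→Andersen, Slot 5→Priya, Slot 6→Tanaka, Slot 7→Tanaka+Yilmaz, Slot 8→Priya+Yilmaz.

4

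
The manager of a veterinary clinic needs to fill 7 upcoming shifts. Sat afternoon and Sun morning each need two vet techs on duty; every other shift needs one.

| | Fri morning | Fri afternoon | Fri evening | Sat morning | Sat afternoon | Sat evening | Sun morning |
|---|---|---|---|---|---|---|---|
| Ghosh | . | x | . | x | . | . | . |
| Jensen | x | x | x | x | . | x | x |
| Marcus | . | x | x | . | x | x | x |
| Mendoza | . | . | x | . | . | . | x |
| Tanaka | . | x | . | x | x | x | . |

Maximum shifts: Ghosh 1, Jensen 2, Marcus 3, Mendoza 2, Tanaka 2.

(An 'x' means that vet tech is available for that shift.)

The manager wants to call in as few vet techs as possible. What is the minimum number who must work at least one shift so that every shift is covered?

4

9 slots to fill and no one can take more than 3, so at least ⌈9/3⌉ = 3 vet techs are needed.
Any 3 vet techs together have capacity at most 3+2+2 = 7 < 9 slots, so 3 can never suffice.
Jensen, Marcus, Mendoza, and Tanaka alone can cover everything: Fri morning→Jensen, Fri afternoon→Marcus, Fri evening→Mendoza, Sat morning→Jensen, Sat afternoon→Marcus+Tanaka, Sat evening→Tanaka, Sun morning→Marcus+Mendoza.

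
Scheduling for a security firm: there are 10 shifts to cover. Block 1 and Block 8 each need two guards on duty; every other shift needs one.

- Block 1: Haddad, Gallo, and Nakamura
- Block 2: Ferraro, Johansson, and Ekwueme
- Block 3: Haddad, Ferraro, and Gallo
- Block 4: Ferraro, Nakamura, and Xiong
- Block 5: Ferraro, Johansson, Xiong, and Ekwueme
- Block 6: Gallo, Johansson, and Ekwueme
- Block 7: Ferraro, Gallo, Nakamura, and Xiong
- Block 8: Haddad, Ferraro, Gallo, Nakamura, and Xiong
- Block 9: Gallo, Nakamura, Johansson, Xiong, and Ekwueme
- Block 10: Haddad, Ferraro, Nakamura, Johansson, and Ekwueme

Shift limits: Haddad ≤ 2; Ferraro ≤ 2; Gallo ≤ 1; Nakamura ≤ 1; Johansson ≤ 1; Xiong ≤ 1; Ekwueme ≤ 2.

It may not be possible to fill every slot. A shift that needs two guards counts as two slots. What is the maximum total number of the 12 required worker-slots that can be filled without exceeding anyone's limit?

10

Total capacity across all guards is 2+2+1+1+1+1+2 = 10, and 12 slots are needed, so at most 10 can be filled.
An assignment achieving 10: Block 1→Haddad+Gallo, Block 2→Ferraro, Block 3→Haddad, Block 4→Ferraro, Block 5→Xiong, Block 6→Johansson, Block 7→Nakamura, Block 9→Ekwueme, Block 10→Ekwueme.
Loads: Haddad 2/2, Ferraro 2/2, Gallo 1/1, Nakamura 1/1, Johansson 1/1, Xiong 1/1, Ekwueme 2/2.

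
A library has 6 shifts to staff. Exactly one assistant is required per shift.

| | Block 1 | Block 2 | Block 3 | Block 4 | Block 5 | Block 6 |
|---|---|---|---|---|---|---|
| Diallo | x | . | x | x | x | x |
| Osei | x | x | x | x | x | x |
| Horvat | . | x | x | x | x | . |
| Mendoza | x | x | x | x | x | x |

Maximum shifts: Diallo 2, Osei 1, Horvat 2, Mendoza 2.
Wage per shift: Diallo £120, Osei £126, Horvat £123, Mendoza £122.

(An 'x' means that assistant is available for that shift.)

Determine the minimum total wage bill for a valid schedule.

£730

Picking the cheapest available assistant for each shift independently would cost £722, but that ignores the shift limits.
An optimal schedule: Block 1→Diallo, Block 2→Mendoza, Block 3→Mendoza, Block 4→Horvat, Block 5→Horvat, Block 6→Diallo.
Total: 120 + 122 + 122 + 123 + 123 + 120 = £730.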